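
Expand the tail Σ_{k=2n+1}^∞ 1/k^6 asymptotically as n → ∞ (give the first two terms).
Σ_{k>2n} 1/k^6 = 1/(5 · (2n)^5) − 1/(2 · (2n)^6) + O(1/(2n)^7)

Compare to the integral: ∫_{2n}^∞ x^(−6) dx = [−x^(−5)/5]_{2n}^∞ = 1/((6−1)·(2n)^5). The Euler-Maclaurin correction adds −f(2n)/2 = −1/(2·(2n)^6). Euler-Maclaurin then gives
  Σ_{k>2n} 1/k^6 = ∫_{2n}^∞ dx/x^6 − 1/(2·(2n)^6) + O(1/(2n)^7).
(Equivalently this is ζ(6) − Σ_{k≤2n} 1/k^6.)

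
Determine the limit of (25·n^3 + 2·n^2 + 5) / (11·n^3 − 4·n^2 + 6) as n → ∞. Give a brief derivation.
lim = 25/11

For large n the leading n^3 terms dominate both numerator and denominator. Dividing top and bottom by n^3, every other term tends to 0, leaving 25/11.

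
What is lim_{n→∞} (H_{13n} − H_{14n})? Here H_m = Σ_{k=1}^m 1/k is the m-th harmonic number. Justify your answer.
lim = ln(13/14)

Euler-Maclaurin gives H_m = ln m + γ + 1/(2m) + O(1/m^2). The γ and O(1/m) terms cancel in the difference:
  H_{13n} − H_{14n} = ln(13n) − ln(14n) + O(1/n) = ln(13/14) + O(1/n).
Hence the limit is ln(13/14).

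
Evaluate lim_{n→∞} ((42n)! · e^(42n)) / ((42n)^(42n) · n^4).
lim = 0

Stirling: (42n)! ~ sqrt(2π·42n) · (42n/e)^(42n). Hence
  (42n)! · e^(42n) / (42n)^(42n) ~ sqrt(2π·42n).
Dividing by n^4: sqrt(2π·42n) / n^4 = sqrt(2π·42) · n^((1−8)/2), so the expression behaves like sqrt(2π·42) · n^((1−8)/2) → 0.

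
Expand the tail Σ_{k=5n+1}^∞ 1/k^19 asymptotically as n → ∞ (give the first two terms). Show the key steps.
Σ_{k>5n} 1/k^19 = 1/(18 · (5n)^18) − 1/(2 · (5n)^19) + O(1/(5n)^20)

Compare to the integral: ∫_{5n}^∞ x^(−19) dx = [−x^(−18)/18]_{5n}^∞ = 1/((19−1)·(5n)^18). The Euler-Maclaurin correction adds −f(5n)/2 = −1/(2·(5n)^19). Euler-Maclaurin then gives
  Σ_{k>5n} 1/k^19 = ∫_{5n}^∞ dx/x^19 − 1/(2·(5n)^19) + O(1/(5n)^20).
(Equivalently this is ζ(19) − Σ_{k≤5n} 1/k^19.)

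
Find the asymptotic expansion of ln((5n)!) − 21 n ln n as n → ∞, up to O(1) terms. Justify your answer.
ln((5n)!) − 21 n ln n = −16 n ln n + 5(ln 5 − 1) n + (1/2) ln(2π·5n) + O(1/n)

Stirling: ln((5n)!) = 5n ln(5n) − 5n + (1/2) ln(2π·5n) + O(1/n).
Expand 5n ln(5n) = 5n (ln n + ln 5) = 5n ln n + 5n ln 5.
Subtract 21n ln n: leading term is (5 − 21) n ln n = −16 n ln n. The next term is 5n ln 5 − 5n = 5(ln 5 − 1) n. Then the (1/2) ln(2π·5n) correction.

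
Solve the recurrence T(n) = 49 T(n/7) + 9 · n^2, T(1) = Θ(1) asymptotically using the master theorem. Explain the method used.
T(n) = Θ(n^2 log n)

log_7 49 = 2, and f(n) = 9 · n^2 = Θ(n^(log_7 49)). This is Case 2 of the master theorem: T(n) = Θ(f(n) · log n) = Θ(n^2 log n).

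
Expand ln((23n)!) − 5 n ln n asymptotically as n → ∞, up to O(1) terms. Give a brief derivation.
ln((23n)!) − 5 n ln n = 18 n ln n + 23(ln 23 − 1) n + (1/2) ln(2π·23n) + O(1/n)

Stirling: ln((23n)!) = 23n ln(23n) − 23n + (1/2) ln(2π·23n) + O(1/n).
Expand 23n ln(23n) = 23n (ln n + ln 23) = 23n ln n + 23n ln 23.
Subtract 5n ln n: leading term is (23 − 5) n ln n = 18 n ln n. The next term is 23n ln 23 − 23n = 23(ln 23 − 1) n. Then the (1/2) ln(2π·23n) correction.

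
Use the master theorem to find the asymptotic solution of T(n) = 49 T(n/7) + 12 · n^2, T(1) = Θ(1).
T(n) = Θ(n^2 log n)

log_7 49 = 2, and f(n) = 12 · n^2 = Θ(n^(log_7 49)). This is Case 2 of the master theorem: T(n) = Θ(f(n) · log n) = Θ(n^2 log n).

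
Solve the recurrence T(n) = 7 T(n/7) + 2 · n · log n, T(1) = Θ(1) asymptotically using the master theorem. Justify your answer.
T(n) = Θ(n · (log n)^2)

Here log_7 7 = 1 and f(n) = 2 · n · log n = Θ(n^(log_7 7) · (log n)^1). This is the extended Case 2 of the master theorem (f matches the critical exponent up to log factors), giving T(n) = Θ(n^(log_7 7) · (log n)^(1+1)) = Θ(n · (log n)^2).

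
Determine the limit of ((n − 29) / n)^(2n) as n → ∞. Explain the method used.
lim = e^(−58)

Rewrite as (1 − 29/n)^(2n). By the standard limit (1 + x/n)^n → e^x, we have (1 − 29/n)^n → e^(−29), and raising to the 2nd power gives e^(−58).
More precisely, ln[(1 − 29/n)^(2n)] = 2n · ln(1 − 29/n) = 2n · (-29/n + O(1/n^2)) = -58 + O(1/n) → -58.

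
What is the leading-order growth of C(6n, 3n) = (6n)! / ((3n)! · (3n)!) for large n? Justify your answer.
C(6n, 3n) ~ (4)^(3n) · sqrt(1/(π·3n))

Write N = 3n. Apply Stirling to each factorial:
  (2N)! ~ sqrt(2π·2N) · (2N/e)^(2N),
  N! ~ sqrt(2π N) · (N/e)^N,
  (1N)! ~ sqrt(2π·1N) · (1N/e)^(1N).
The exponential factors combine to (2N)^(2N) / (N^N · (1N)^(1N)) = 2^(2N)/1^(1N) = (2^2/1^1)^N = (4)^N.
The square-root prefactors combine to sqrt(2π·2N) / (sqrt(2π N)·sqrt(2π·1N)) = sqrt(2 / (2π·1·N)) = sqrt(1/(π·3n)).
Substituting N = 3n: C(6n, 3n) ~ (4)^(3n) · sqrt(1/(π·3n)).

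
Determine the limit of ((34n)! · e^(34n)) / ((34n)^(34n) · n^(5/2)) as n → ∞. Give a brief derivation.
lim = 0

Stirling: (34n)! ~ sqrt(2π·34n) · (34n/e)^(34n). Hence
  (34n)! · e^(34n) / (34n)^(34n) ~ sqrt(2π·34n).
Dividing by n^(5/2): sqrt(2π·34n) / n^(5/2) = sqrt(2π·34) · n^((1−5)/2), so the expression behaves like sqrt(2π·34) · n^((1−5)/2) → 0.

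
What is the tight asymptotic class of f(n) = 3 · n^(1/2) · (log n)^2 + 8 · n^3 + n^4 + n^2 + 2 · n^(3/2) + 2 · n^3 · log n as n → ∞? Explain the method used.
f(n) ∈ Θ(n^4)

Compare the terms by growth order. For large n, n^a · (log n)^b dominates n^a' · (log n)^b' iff a > a', or (a = a' and b > b'). Ranking the 6 terms shows the dominant one is n^4. Hence f(n) ∈ Θ(n^4).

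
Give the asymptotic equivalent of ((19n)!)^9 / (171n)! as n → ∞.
((19n)!)^9/(171n)! ~ ((2π·19n)^(8/2) / 3) · 9^(−9·19n)  →  0

Write N = 19n. Stirling: N! ~ sqrt(2π N)(N/e)^N and (9N)! ~ sqrt(2π·9N)·(9N/e)^(9N).
  (N!)^9/(9N)! ~ (2π N)^(9/2) (N/e)^(9N) / [sqrt(2π·9N) (9N/e)^(9N)]
     = (2π N)^(9/2) / sqrt(2π·9N) · (N/(9N))^(9N)
     = (2π N)^((9−1)/2) / 3 · 9^(−9N).
Since 9^9 > 1, the factor 9^(−9N) decays exponentially, so the ratio → 0. Substituting N = 19n gives the stated form.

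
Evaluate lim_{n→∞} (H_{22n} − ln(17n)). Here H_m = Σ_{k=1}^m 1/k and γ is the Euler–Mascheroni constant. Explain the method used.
lim = ln(22/17) + γ

By Euler-Maclaurin, H_m = ln m + γ + O(1/m). So
  H_{22n} − ln(17n) = ln(22n) + γ − ln(17n) + O(1/n)
                       = ln(22/17) + γ + O(1/n).
Hence the limit is ln(22/17) + γ.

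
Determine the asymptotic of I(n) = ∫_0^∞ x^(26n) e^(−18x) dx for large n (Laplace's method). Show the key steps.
I(n) ~ (sqrt(2π·26n) / 18) · (26n/(18e))^(26n)

Write the integrand as exp(26n ln x − 18x) and set f(x) = 26n ln x − 18x. Then f'(x) = 26n/x − 18 = 0 at x* = 26n/18, and f''(x*) = −26n/x*^2 = −18^2/(26n). Laplace's method (interior maximum) gives
  I(n) ~ e^(f(x*)) · sqrt(2π / |f''(x*)|)
        = exp(26n ln(26n/18) − 26n) · sqrt(2π · 26n / 18^2)
        = (26n/18)^(26n) e^(−26n) · sqrt(2π·26n) / 18
        = (sqrt(2π·26n) / 18) · (26n/(18e))^(26n).
This matches Γ(26n+1)/18^(26n+1) with Stirling applied to Γ.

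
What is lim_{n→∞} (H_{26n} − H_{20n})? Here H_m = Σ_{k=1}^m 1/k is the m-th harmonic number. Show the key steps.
lim = ln(26/20) = ln(13/10)

Euler-Maclaurin gives H_m = ln m + γ + 1/(2m) + O(1/m^2). The γ and O(1/m) terms cancel in the difference:
  H_{26n} − H_{20n} = ln(26n) − ln(20n) + O(1/n) = ln(26/20) + O(1/n).
Hence the limit is ln(26/20) = ln(13/10).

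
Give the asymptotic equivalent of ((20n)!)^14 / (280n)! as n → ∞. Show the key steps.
((20n)!)^14/(280n)! ~ ((2π·20n)^(13/2) / sqrt(14)) · 14^(−14·20n)  →  0

Write N = 20n. Stirling: N! ~ sqrt(2π N)(N/e)^N and (14N)! ~ sqrt(2π·14N)·(14N/e)^(14N).
  (N!)^14/(14N)! ~ (2π N)^(14/2) (N/e)^(14N) / [sqrt(2π·14N) (14N/e)^(14N)]
     = (2π N)^(14/2) / sqrt(2π·14N) · (N/(14N))^(14N)
     = (2π N)^((14−1)/2) / sqrt(14) · 14^(−14N).
Since 14^14 > 1, the factor 14^(−14N) decays exponentially, so the ratio → 0. Substituting N = 20n gives the stated form.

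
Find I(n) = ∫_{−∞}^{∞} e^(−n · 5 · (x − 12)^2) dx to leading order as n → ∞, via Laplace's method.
I(n) = sqrt(π/(5n))

Here φ(x) = 5 · (x − 12)^2 has its unique minimum at x* = 12 with φ(x*) = 0 and φ''(x*) = 10. Laplace's method gives
  I(n) ~ e^(−n φ(x*)) · sqrt(2π / (n · φ''(x*))) = sqrt(2π / (10n)) = sqrt(π/(5n)).
This is exact: substituting u = (x − 12)·sqrt(5n) gives I(n) = (1/sqrt(5n)) ∫_{−∞}^{∞} e^(−u^2) du = sqrt(π/(5n)).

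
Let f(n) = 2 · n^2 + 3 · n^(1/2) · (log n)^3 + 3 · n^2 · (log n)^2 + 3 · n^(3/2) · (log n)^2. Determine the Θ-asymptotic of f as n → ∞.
f(n) ∈ Θ(n^2 · (log n)^2)

Compare the terms by growth order. For large n, n^a · (log n)^b dominates n^a' · (log n)^b' iff a > a', or (a = a' and b > b'). Ranking the 4 terms shows the dominant one is 3 · n^2 · (log n)^2. Hence f(n) ∈ Θ(n^2 · (log n)^2).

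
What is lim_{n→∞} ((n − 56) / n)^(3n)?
lim = e^(−168)

Rewrite as (1 − 56/n)^(3n). By the standard limit (1 + x/n)^n → e^x, we have (1 − 56/n)^n → e^(−56), and raising to the 3rd power gives e^(−168).
More precisely, ln[(1 − 56/n)^(3n)] = 3n · ln(1 − 56/n) = 3n · (-56/n + O(1/n^2)) = -168 + O(1/n) → -168.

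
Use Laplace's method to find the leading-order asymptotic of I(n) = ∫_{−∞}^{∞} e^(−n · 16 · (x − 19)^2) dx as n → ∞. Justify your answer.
I(n) = sqrt(π/(16n))

Here φ(x) = 16 · (x − 19)^2 has its unique minimum at x* = 19 with φ(x*) = 0 and φ''(x*) = 32. Laplace's method gives
  I(n) ~ e^(−n φ(x*)) · sqrt(2π / (n · φ''(x*))) = sqrt(2π / (32n)) = sqrt(π/(16n)).
This is exact: substituting u = (x − 19)·sqrt(16n) gives I(n) = (1/sqrt(16n)) ∫_{−∞}^{∞} e^(−u^2) du = sqrt(π/(16n)).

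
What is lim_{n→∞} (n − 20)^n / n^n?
lim = e^(−20)

Rewrite as (1 − 20/n)^(n). By the standard limit (1 + x/n)^n → e^x, we have (1 − 20/n)^n → e^(−20), and raising to the 1st power gives e^(−20).
More precisely, ln[(1 − 20/n)^(n)] = n · ln(1 − 20/n) = n · (-20/n + O(1/n^2)) = -20 + O(1/n) → -20.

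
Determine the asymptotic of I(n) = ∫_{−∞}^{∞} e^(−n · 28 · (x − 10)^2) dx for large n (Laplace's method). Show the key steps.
I(n) = sqrt(π/(28n))

Here φ(x) = 28 · (x − 10)^2 has its unique minimum at x* = 10 with φ(x*) = 0 and φ''(x*) = 56. Laplace's method gives
  I(n) ~ e^(−n φ(x*)) · sqrt(2π / (n · φ''(x*))) = sqrt(2π / (56n)) = sqrt(π/(28n)).
This is exact: substituting u = (x − 10)·sqrt(28n) gives I(n) = (1/sqrt(28n)) ∫_{−∞}^{∞} e^(−u^2) du = sqrt(π/(28n)).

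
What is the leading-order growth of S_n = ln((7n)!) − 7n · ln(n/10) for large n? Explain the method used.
S_n ~ 7n · (ln 70 − 1) + O(ln n)

Stirling: ln((7n)!) = 7n ln(7n) − 7n + O(ln n).
  S_n = 7n ln(7n) − 7n − 7n ln(n/10) + O(ln n)
      = 7n ln(7n) − 7n ln n + 7n ln 10 − 7n + O(ln n)
      = 7n ln 7 + 7n ln 10 − 7n + O(ln n)
      = 7n (ln 70 − 1) + O(ln n).
Numerically ln(70) − 1 ≈ 3.2485.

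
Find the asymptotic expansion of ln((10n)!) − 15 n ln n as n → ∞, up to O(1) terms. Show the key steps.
ln((10n)!) − 15 n ln n = −5 n ln n + 10(ln 10 − 1) n + (1/2) ln(2π·10n) + O(1/n)

Stirling: ln((10n)!) = 10n ln(10n) − 10n + (1/2) ln(2π·10n) + O(1/n).
Expand 10n ln(10n) = 10n (ln n + ln 10) = 10n ln n + 10n ln 10.
Subtract 15n ln n: leading term is (10 − 15) n ln n = −5 n ln n. The next term is 10n ln 10 − 10n = 10(ln 10 − 1) n. Then the (1/2) ln(2π·10n) correction.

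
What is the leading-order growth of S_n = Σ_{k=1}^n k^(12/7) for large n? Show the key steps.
S_n ~ (7/19) · n^(19/7)

Integral comparison: Σ_{k=1}^n k^(12/7) = ∫_0^n x^(12/7) dx + O(n^(12/7)). The integral is n^(1 + 12/7) / (1 + 12/7) = n^((12+7)/7) / ((12+7)/7) = (7/19) · n^(19/7).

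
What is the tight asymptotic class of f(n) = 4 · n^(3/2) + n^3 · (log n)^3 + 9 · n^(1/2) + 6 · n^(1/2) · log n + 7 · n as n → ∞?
f(n) ∈ Θ(n^3 · (log n)^3)

Compare the terms by growth order. For large n, n^a · (log n)^b dominates n^a' · (log n)^b' iff a > a', or (a = a' and b > b'). Ranking the 5 terms shows the dominant one is n^3 · (log n)^3. Hence f(n) ∈ Θ(n^3 · (log n)^3).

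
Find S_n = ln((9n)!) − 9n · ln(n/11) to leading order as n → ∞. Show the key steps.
S_n ~ 9n · (ln 99 − 1) + O(ln n)

Stirling: ln((9n)!) = 9n ln(9n) − 9n + O(ln n).
  S_n = 9n ln(9n) − 9n − 9n ln(n/11) + O(ln n)
      = 9n ln(9n) − 9n ln n + 9n ln 11 − 9n + O(ln n)
      = 9n ln 9 + 9n ln 11 − 9n + O(ln n)
      = 9n (ln 99 − 1) + O(ln n).
Numerically ln(99) − 1 ≈ 3.5951.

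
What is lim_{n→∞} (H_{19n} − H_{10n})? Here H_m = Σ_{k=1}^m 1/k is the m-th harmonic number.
lim = ln(19/10)

Euler-Maclaurin gives H_m = ln m + γ + 1/(2m) + O(1/m^2). The γ and O(1/m) terms cancel in the difference:
  H_{19n} − H_{10n} = ln(19n) − ln(10n) + O(1/n) = ln(19/10) + O(1/n).
Hence the limit is ln(19/10).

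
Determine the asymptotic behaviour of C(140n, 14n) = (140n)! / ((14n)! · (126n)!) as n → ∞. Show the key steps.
C(140n, 14n) ~ (10000000000/387420489)^(14n) · sqrt(5/(9π·14n))

Write N = 14n. Apply Stirling to each factorial:
  (10N)! ~ sqrt(2π·10N) · (10N/e)^(10N),
  N! ~ sqrt(2π N) · (N/e)^N,
  (9N)! ~ sqrt(2π·9N) · (9N/e)^(9N).
The exponential factors combine to (10N)^(10N) / (N^N · (9N)^(9N)) = 10^(10N)/9^(9N) = (10^10/9^9)^N = (10000000000/387420489)^N.
The square-root prefactors combine to sqrt(2π·10N) / (sqrt(2π N)·sqrt(2π·9N)) = sqrt(10 / (2π·9·N)) = sqrt(5/(9π·14n)).
Substituting N = 14n: C(140n, 14n) ~ (10000000000/387420489)^(14n) · sqrt(5/(9π·14n)).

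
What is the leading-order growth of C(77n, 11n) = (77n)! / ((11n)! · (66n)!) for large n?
C(77n, 11n) ~ (823543/46656)^(11n) · sqrt(7/(12π·11n))

Write N = 11n. Apply Stirling to each factorial:
  (7N)! ~ sqrt(2π·7N) · (7N/e)^(7N),
  N! ~ sqrt(2π N) · (N/e)^N,
  (6N)! ~ sqrt(2π·6N) · (6N/e)^(6N).
The exponential factors combine to (7N)^(7N) / (N^N · (6N)^(6N)) = 7^(7N)/6^(6N) = (7^7/6^6)^N = (823543/46656)^N.
The square-root prefactors combine to sqrt(2π·7N) / (sqrt(2π N)·sqrt(2π·6N)) = sqrt(7 / (2π·6·N)) = sqrt(7/(12π·11n)).
Substituting N = 11n: C(77n, 11n) ~ (823543/46656)^(11n) · sqrt(7/(12π·11n)).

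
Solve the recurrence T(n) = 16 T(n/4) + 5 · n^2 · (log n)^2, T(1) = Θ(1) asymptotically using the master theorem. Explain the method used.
T(n) = Θ(n^2 · (log n)^3)

Here log_4 16 = 2 and f(n) = 5 · n^2 · (log n)^2 = Θ(n^(log_4 16) · (log n)^2). This is the extended Case 2 of the master theorem (f matches the critical exponent up to log factors), giving T(n) = Θ(n^(log_4 16) · (log n)^(2+1)) = Θ(n^2 · (log n)^3).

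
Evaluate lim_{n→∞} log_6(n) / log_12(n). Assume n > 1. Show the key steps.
lim = ln(12) / ln(6) = log_6(12)

Change of base: log_6(n) = ln n / ln 6 and log_12(n) = ln n / ln 12. The ratio is (ln n / ln 6) · (ln 12 / ln n) = ln 12 / ln 6, a constant independent of n. So the limit is ln 12 / ln 6 = log_6(12).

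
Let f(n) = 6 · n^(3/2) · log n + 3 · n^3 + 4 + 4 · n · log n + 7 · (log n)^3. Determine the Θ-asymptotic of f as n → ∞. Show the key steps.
f(n) ∈ Θ(n^3)

Compare the terms by growth order. For large n, n^a · (log n)^b dominates n^a' · (log n)^b' iff a > a', or (a = a' and b > b'). Ranking the 5 terms shows the dominant one is 3 · n^3. Hence f(n) ∈ Θ(n^3).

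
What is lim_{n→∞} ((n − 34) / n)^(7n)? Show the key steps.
lim = e^(−238)

Rewrite as (1 − 34/n)^(7n). By the standard limit (1 + x/n)^n → e^x, we have (1 − 34/n)^n → e^(−34), and raising to the 7th power gives e^(−238).
More precisely, ln[(1 − 34/n)^(7n)] = 7n · ln(1 − 34/n) = 7n · (-34/n + O(1/n^2)) = -238 + O(1/n) → -238.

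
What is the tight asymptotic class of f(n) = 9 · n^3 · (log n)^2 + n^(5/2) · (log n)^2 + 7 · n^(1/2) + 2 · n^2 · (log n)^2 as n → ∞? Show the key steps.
f(n) ∈ Θ(n^3 · (log n)^2)

Compare the terms by growth order. For large n, n^a · (log n)^b dominates n^a' · (log n)^b' iff a > a', or (a = a' and b > b'). Ranking the 4 terms shows the dominant one is 9 · n^3 · (log n)^2. Hence f(n) ∈ Θ(n^3 · (log n)^2).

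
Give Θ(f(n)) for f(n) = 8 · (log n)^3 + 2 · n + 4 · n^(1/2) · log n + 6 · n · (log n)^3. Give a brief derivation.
f(n) ∈ Θ(n · (log n)^3)

Compare the terms by growth order. For large n, n^a · (log n)^b dominates n^a' · (log n)^b' iff a > a', or (a = a' and b > b'). Ranking the 4 terms shows the dominant one is 6 · n · (log n)^3. Hence f(n) ∈ Θ(n · (log n)^3).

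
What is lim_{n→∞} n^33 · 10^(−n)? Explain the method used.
lim = 0

Exponentials with base > 1 dominate every fixed polynomial: for any fixed c, n^c / 10^n → 0 as n → ∞ (e.g. by the ratio test, or by writing 10^n = e^(n ln 10) and noting e^(n ln 10) / n^c → ∞). Hence n^33 · 10^(−n) = n^33 / 10^n → 0.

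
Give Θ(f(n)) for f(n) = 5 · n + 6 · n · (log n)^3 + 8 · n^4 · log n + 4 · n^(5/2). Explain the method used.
f(n) ∈ Θ(n^4 · log n)

Compare the terms by growth order. For large n, n^a · (log n)^b dominates n^a' · (log n)^b' iff a > a', or (a = a' and b > b'). Ranking the 4 terms shows the dominant one is 8 · n^4 · log n. Hence f(n) ∈ Θ(n^4 · log n).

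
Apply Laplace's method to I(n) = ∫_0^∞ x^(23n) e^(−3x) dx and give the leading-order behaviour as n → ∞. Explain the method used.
I(n) ~ (sqrt(2π·23n) / 3) · (23n/(3e))^(23n)

Write the integrand as exp(23n ln x − 3x) and set f(x) = 23n ln x − 3x. Then f'(x) = 23n/x − 3 = 0 at x* = 23n/3, and f''(x*) = −23n/x*^2 = −3^2/(23n). Laplace's method (interior maximum) gives
  I(n) ~ e^(f(x*)) · sqrt(2π / |f''(x*)|)
        = exp(23n ln(23n/3) − 23n) · sqrt(2π · 23n / 3^2)
        = (23n/3)^(23n) e^(−23n) · sqrt(2π·23n) / 3
        = (sqrt(2π·23n) / 3) · (23n/(3e))^(23n).
This matches Γ(23n+1)/3^(23n+1) with Stirling applied to Γ.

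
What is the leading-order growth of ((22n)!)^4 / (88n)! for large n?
((22n)!)^4/(88n)! ~ ((2π·22n)^(3/2) / 2) · 4^(−4·22n)  →  0

Write N = 22n. Stirling: N! ~ sqrt(2π N)(N/e)^N and (4N)! ~ sqrt(2π·4N)·(4N/e)^(4N).
  (N!)^4/(4N)! ~ (2π N)^(4/2) (N/e)^(4N) / [sqrt(2π·4N) (4N/e)^(4N)]
     = (2π N)^(4/2) / sqrt(2π·4N) · (N/(4N))^(4N)
     = (2π N)^((4−1)/2) / 2 · 4^(−4N).
Since 4^4 > 1, the factor 4^(−4N) decays exponentially, so the ratio → 0. Substituting N = 22n gives the stated form.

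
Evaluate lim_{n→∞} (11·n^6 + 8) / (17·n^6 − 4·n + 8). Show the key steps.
lim = 11/17

For large n the leading n^6 terms dominate both numerator and denominator. Dividing top and bottom by n^6, every other term tends to 0, leaving 11/17.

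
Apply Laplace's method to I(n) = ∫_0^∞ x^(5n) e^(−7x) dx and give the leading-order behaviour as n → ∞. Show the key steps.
I(n) ~ (sqrt(2π·5n) / 7) · (5n/(7e))^(5n)

Write the integrand as exp(5n ln x − 7x) and set f(x) = 5n ln x − 7x. Then f'(x) = 5n/x − 7 = 0 at x* = 5n/7, and f''(x*) = −5n/x*^2 = −7^2/(5n). Laplace's method (interior maximum) gives
  I(n) ~ e^(f(x*)) · sqrt(2π / |f''(x*)|)
        = exp(5n ln(5n/7) − 5n) · sqrt(2π · 5n / 7^2)
        = (5n/7)^(5n) e^(−5n) · sqrt(2π·5n) / 7
        = (sqrt(2π·5n) / 7) · (5n/(7e))^(5n).
This matches Γ(5n+1)/7^(5n+1) with Stirling applied to Γ.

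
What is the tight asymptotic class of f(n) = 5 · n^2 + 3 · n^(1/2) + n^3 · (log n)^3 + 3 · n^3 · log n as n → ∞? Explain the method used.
f(n) ∈ Θ(n^3 · (log n)^3)

Compare the terms by growth order. For large n, n^a · (log n)^b dominates n^a' · (log n)^b' iff a > a', or (a = a' and b > b'). Ranking the 4 terms shows the dominant one is n^3 · (log n)^3. Hence f(n) ∈ Θ(n^3 · (log n)^3).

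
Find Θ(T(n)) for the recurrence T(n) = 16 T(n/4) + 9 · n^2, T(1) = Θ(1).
T(n) = Θ(n^2 log n)

log_4 16 = 2, and f(n) = 9 · n^2 = Θ(n^(log_4 16)). This is Case 2 of the master theorem: T(n) = Θ(f(n) · log n) = Θ(n^2 log n).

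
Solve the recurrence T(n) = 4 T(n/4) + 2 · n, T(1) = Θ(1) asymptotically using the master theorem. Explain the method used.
T(n) = Θ(n log n)

log_4 4 = 1, and f(n) = 2 · n = Θ(n^(log_4 4)). This is Case 2 of the master theorem: T(n) = Θ(f(n) · log n) = Θ(n log n).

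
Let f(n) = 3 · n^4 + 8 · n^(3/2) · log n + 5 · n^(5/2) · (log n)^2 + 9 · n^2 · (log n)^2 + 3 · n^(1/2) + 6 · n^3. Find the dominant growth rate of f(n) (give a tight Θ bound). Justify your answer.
f(n) ∈ Θ(n^4)

Compare the terms by growth order. For large n, n^a · (log n)^b dominates n^a' · (log n)^b' iff a > a', or (a = a' and b > b'). Ranking the 6 terms shows the dominant one is 3 · n^4. Hence f(n) ∈ Θ(n^4).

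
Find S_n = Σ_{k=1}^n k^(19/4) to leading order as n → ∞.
S_n ~ (4/23) · n^(23/4)

Integral comparison: Σ_{k=1}^n k^(19/4) = ∫_0^n x^(19/4) dx + O(n^(19/4)). The integral is n^(1 + 19/4) / (1 + 19/4) = n^((19+4)/4) / ((19+4)/4) = (4/23) · n^(23/4).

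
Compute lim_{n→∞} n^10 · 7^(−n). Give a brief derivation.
lim = 0

Exponentials with base > 1 dominate every fixed polynomial: for any fixed c, n^c / 7^n → 0 as n → ∞ (e.g. by the ratio test, or by writing 7^n = e^(n ln 7) and noting e^(n ln 7) / n^c → ∞). Hence n^10 · 7^(−n) = n^10 / 7^n → 0.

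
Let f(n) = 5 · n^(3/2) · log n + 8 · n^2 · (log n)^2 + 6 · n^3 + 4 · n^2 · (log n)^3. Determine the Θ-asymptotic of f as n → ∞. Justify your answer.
f(n) ∈ Θ(n^3)

Compare the terms by growth order. For large n, n^a · (log n)^b dominates n^a' · (log n)^b' iff a > a', or (a = a' and b > b'). Ranking the 4 terms shows the dominant one is 6 · n^3. Hence f(n) ∈ Θ(n^3).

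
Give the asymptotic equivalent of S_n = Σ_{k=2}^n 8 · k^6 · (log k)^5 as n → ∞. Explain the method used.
S_n ~ 8 · n^7 · (log n)^5 / 7

By integral comparison, S_n = ∫_1^n 8 · x^6 · (log x)^5 dx + O(n^6 · (log n)^5). For the integral, the leading term of ∫_1^n x^6 (log x)^5 dx is n^7/7 · (log n)^5 (by repeated integration by parts; each step lowers the log-exponent and produces a relatively O(1/log n) correction). Hence S_n ~ 8 · n^7 · (log n)^5 / 7.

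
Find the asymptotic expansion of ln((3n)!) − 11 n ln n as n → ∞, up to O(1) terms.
ln((3n)!) − 11 n ln n = −8 n ln n + 3(ln 3 − 1) n + (1/2) ln(2π·3n) + O(1/n)

Stirling: ln((3n)!) = 3n ln(3n) − 3n + (1/2) ln(2π·3n) + O(1/n).
Expand 3n ln(3n) = 3n (ln n + ln 3) = 3n ln n + 3n ln 3.
Subtract 11n ln n: leading term is (3 − 11) n ln n = −8 n ln n. The next term is 3n ln 3 − 3n = 3(ln 3 − 1) n. Then the (1/2) ln(2π·3n) correction.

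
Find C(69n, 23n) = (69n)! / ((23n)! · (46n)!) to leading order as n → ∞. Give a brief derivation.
C(69n, 23n) ~ (27/4)^(23n) · sqrt(3/(4π·23n))

Write N = 23n. Apply Stirling to each factorial:
  (3N)! ~ sqrt(2π·3N) · (3N/e)^(3N),
  N! ~ sqrt(2π N) · (N/e)^N,
  (2N)! ~ sqrt(2π·2N) · (2N/e)^(2N).
The exponential factors combine to (3N)^(3N) / (N^N · (2N)^(2N)) = 3^(3N)/2^(2N) = (3^3/2^2)^N = (27/4)^N.
The square-root prefactors combine to sqrt(2π·3N) / (sqrt(2π N)·sqrt(2π·2N)) = sqrt(3 / (2π·2·N)) = sqrt(3/(4π·23n)).
Substituting N = 23n: C(69n, 23n) ~ (27/4)^(23n) · sqrt(3/(4π·23n)).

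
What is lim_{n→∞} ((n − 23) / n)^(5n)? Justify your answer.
lim = e^(−115)

Rewrite as (1 − 23/n)^(5n). By the standard limit (1 + x/n)^n → e^x, we have (1 − 23/n)^n → e^(−23), and raising to the 5th power gives e^(−115).
More precisely, ln[(1 − 23/n)^(5n)] = 5n · ln(1 − 23/n) = 5n · (-23/n + O(1/n^2)) = -115 + O(1/n) → -115.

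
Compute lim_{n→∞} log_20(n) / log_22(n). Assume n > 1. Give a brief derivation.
lim = ln(22) / ln(20) = log_20(22)

Change of base: log_20(n) = ln n / ln 20 and log_22(n) = ln n / ln 22. The ratio is (ln n / ln 20) · (ln 22 / ln n) = ln 22 / ln 20, a constant independent of n. So the limit is ln 22 / ln 20 = log_20(22).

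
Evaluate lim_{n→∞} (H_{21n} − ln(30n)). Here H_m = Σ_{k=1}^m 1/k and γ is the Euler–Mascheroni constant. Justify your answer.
lim = ln(7/10) + γ

By Euler-Maclaurin, H_m = ln m + γ + O(1/m). So
  H_{21n} − ln(30n) = ln(21n) + γ − ln(30n) + O(1/n)
                       = ln(21/30) + γ + O(1/n).
Hence the limit is ln(21/30) + γ (= ln(7/10)).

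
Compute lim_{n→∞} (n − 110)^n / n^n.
lim = e^(−110)

Rewrite as (1 − 110/n)^(n). By the standard limit (1 + x/n)^n → e^x, we have (1 − 110/n)^n → e^(−110), and raising to the 1st power gives e^(−110).
More precisely, ln[(1 − 110/n)^(n)] = n · ln(1 − 110/n) = n · (-110/n + O(1/n^2)) = -110 + O(1/n) → -110.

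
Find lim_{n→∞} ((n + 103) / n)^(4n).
lim = e^412

Rewrite as (1 + 103/n)^(4n). By the standard limit (1 + x/n)^n → e^x, we have (1 + 103/n)^n → e^103, and raising to the 4th power gives e^412.
More precisely, ln[(1 + 103/n)^(4n)] = 4n · ln(1 + 103/n) = 4n · (103/n + O(1/n^2)) = 412 + O(1/n) → 412.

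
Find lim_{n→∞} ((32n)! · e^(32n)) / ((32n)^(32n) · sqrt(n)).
lim = sqrt(2π·32)

Stirling: (32n)! ~ sqrt(2π·32n) · (32n/e)^(32n). Hence
  (32n)! · e^(32n) / (32n)^(32n) ~ sqrt(2π·32n).
Dividing by sqrt(n): sqrt(2π·32n) / sqrt(n) = sqrt(2π·32) · n^((1−1)/2), so the limit is sqrt(2π·32).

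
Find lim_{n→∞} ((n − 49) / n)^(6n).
lim = e^(−294)

Rewrite as (1 − 49/n)^(6n). By the standard limit (1 + x/n)^n → e^x, we have (1 − 49/n)^n → e^(−49), and raising to the 6th power gives e^(−294).
More precisely, ln[(1 − 49/n)^(6n)] = 6n · ln(1 − 49/n) = 6n · (-49/n + O(1/n^2)) = -294 + O(1/n) → -294.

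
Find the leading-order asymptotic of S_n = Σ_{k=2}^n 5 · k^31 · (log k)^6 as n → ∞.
S_n ~ 5 · n^32 · (log n)^6 / 32

By integral comparison, S_n = ∫_1^n 5 · x^31 · (log x)^6 dx + O(n^31 · (log n)^6). For the integral, the leading term of ∫_1^n x^31 (log x)^6 dx is n^32/32 · (log n)^6 (by repeated integration by parts; each step lowers the log-exponent and produces a relatively O(1/log n) correction). Hence S_n ~ 5 · n^32 · (log n)^6 / 32.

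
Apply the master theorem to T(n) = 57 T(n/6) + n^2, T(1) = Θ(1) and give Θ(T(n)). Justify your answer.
T(n) = Θ(n^(log_6 57))

Master theorem: compare f(n) = n^2 to n^(log_6 57) where log_6 57 ≈ 2.256. Since 2 < log_6 57, we have f(n) = O(n^(log_6 57 − ε)) for some ε > 0 — Case 1. Hence T(n) = Θ(n^(log_6 57)).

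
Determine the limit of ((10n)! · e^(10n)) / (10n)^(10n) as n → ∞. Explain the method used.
lim = ∞

Stirling: (10n)! ~ sqrt(2π·10n) · (10n/e)^(10n). Hence
  (10n)! · e^(10n) / (10n)^(10n) ~ sqrt(2π·10n) = sqrt(2π·10) · sqrt(n) → ∞.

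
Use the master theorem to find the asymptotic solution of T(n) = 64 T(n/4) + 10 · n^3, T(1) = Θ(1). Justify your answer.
T(n) = Θ(n^3 log n)

log_4 64 = 3, and f(n) = 10 · n^3 = Θ(n^(log_4 64)). This is Case 2 of the master theorem: T(n) = Θ(f(n) · log n) = Θ(n^3 log n).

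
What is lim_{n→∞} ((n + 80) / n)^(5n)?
lim = e^400

Rewrite as (1 + 80/n)^(5n). By the standard limit (1 + x/n)^n → e^x, we have (1 + 80/n)^n → e^80, and raising to the 5th power gives e^400.
More precisely, ln[(1 + 80/n)^(5n)] = 5n · ln(1 + 80/n) = 5n · (80/n + O(1/n^2)) = 400 + O(1/n) → 400.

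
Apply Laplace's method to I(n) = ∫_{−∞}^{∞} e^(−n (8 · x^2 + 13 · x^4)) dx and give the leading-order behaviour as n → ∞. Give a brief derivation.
I(n) ~ sqrt(π/(8n))

φ(x) = 8 · x^2 + 13 · x^4 has its unique global minimum at x* = 0 (since φ'(x) = 16x + 52x^3 = 0 only at x = 0 for real x with both coefficients positive, and φ → ∞ as |x| → ∞). At x* = 0, φ(0) = 0 and φ''(0) = 16. Laplace's method then gives
  I(n) ~ sqrt(2π / (n · φ''(0))) · e^(−n φ(0)) = sqrt(2π / (16n)) = sqrt(π/(8n)).
The 13 · x^4 term contributes only at subleading order (an O(1/n) relative correction).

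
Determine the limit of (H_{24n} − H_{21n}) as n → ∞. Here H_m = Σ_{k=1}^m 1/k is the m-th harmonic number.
lim = ln(24/21) = ln(8/7)

Euler-Maclaurin gives H_m = ln m + γ + 1/(2m) + O(1/m^2). The γ and O(1/m) terms cancel in the difference:
  H_{24n} − H_{21n} = ln(24n) − ln(21n) + O(1/n) = ln(24/21) + O(1/n).
Hence the limit is ln(24/21) = ln(8/7).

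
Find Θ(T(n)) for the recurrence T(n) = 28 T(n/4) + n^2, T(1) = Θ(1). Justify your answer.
T(n) = Θ(n^(log_4 28))

Master theorem: compare f(n) = n^2 to n^(log_4 28) where log_4 28 ≈ 2.404. Since 2 < log_4 28, we have f(n) = O(n^(log_4 28 − ε)) for some ε > 0 — Case 1. Hence T(n) = Θ(n^(log_4 28)).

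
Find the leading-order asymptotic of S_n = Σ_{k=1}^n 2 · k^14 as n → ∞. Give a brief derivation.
S_n ~ 2 · n^15 / 15

By integral comparison (Euler-Maclaurin), Σ_{k=1}^n 2 · k^14 = 2 · ∫_0^n x^14 dx + O(n^14) = 2 · n^15/15 + O(n^14). (Equivalently, Faulhaber's formula gives the same leading term.)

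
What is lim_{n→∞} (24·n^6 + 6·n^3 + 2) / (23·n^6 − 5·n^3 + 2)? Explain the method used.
lim = 24/23

For large n the leading n^6 terms dominate both numerator and denominator. Dividing top and bottom by n^6, every other term tends to 0, leaving 24/23.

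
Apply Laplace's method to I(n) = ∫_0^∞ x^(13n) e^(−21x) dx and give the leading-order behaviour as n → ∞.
I(n) ~ (sqrt(2π·13n) / 21) · (13n/(21e))^(13n)

Write the integrand as exp(13n ln x − 21x) and set f(x) = 13n ln x − 21x. Then f'(x) = 13n/x − 21 = 0 at x* = 13n/21, and f''(x*) = −13n/x*^2 = −21^2/(13n). Laplace's method (interior maximum) gives
  I(n) ~ e^(f(x*)) · sqrt(2π / |f''(x*)|)
        = exp(13n ln(13n/21) − 13n) · sqrt(2π · 13n / 21^2)
        = (13n/21)^(13n) e^(−13n) · sqrt(2π·13n) / 21
        = (sqrt(2π·13n) / 21) · (13n/(21e))^(13n).
This matches Γ(13n+1)/21^(13n+1) with Stirling applied to Γ.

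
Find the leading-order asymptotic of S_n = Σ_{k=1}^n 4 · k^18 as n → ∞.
S_n ~ 4 · n^19 / 19

By integral comparison (Euler-Maclaurin), Σ_{k=1}^n 4 · k^18 = 4 · ∫_0^n x^18 dx + O(n^18) = 4 · n^19/19 + O(n^18). (Equivalently, Faulhaber's formula gives the same leading term.)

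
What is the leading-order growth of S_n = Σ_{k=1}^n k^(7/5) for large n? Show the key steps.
S_n ~ (5/12) · n^(12/5)

Integral comparison: Σ_{k=1}^n k^(7/5) = ∫_0^n x^(7/5) dx + O(n^(7/5)). The integral is n^(1 + 7/5) / (1 + 7/5) = n^((7+5)/5) / ((7+5)/5) = (5/12) · n^(12/5).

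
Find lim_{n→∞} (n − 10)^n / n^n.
lim = e^(−10)

Rewrite as (1 − 10/n)^(n). By the standard limit (1 + x/n)^n → e^x, we have (1 − 10/n)^n → e^(−10), and raising to the 1st power gives e^(−10).
More precisely, ln[(1 − 10/n)^(n)] = n · ln(1 − 10/n) = n · (-10/n + O(1/n^2)) = -10 + O(1/n) → -10.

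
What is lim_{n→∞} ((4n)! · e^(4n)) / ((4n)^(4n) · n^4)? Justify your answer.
lim = 0

Stirling: (4n)! ~ sqrt(2π·4n) · (4n/e)^(4n). Hence
  (4n)! · e^(4n) / (4n)^(4n) ~ sqrt(2π·4n).
Dividing by n^4: sqrt(2π·4n) / n^4 = sqrt(2π·4) · n^((1−8)/2), so the expression behaves like sqrt(2π·4) · n^((1−8)/2) → 0.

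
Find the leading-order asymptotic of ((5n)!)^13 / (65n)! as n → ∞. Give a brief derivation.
((5n)!)^13/(65n)! ~ ((2π·5n)^(12/2) / sqrt(13)) · 13^(−13·5n)  →  0

Write N = 5n. Stirling: N! ~ sqrt(2π N)(N/e)^N and (13N)! ~ sqrt(2π·13N)·(13N/e)^(13N).
  (N!)^13/(13N)! ~ (2π N)^(13/2) (N/e)^(13N) / [sqrt(2π·13N) (13N/e)^(13N)]
     = (2π N)^(13/2) / sqrt(2π·13N) · (N/(13N))^(13N)
     = (2π N)^((13−1)/2) / sqrt(13) · 13^(−13N).
Since 13^13 > 1, the factor 13^(−13N) decays exponentially, so the ratio → 0. Substituting N = 5n gives the stated form.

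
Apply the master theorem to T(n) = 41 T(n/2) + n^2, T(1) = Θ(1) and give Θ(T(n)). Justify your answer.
T(n) = Θ(n^(log_2 41))

Master theorem: compare f(n) = n^2 to n^(log_2 41) where log_2 41 ≈ 5.358. Since 2 < log_2 41, we have f(n) = O(n^(log_2 41 − ε)) for some ε > 0 — Case 1. Hence T(n) = Θ(n^(log_2 41)).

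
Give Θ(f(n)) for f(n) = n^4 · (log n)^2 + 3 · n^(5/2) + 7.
f(n) ∈ Θ(n^4 · (log n)^2)

Compare the terms by growth order. For large n, n^a · (log n)^b dominates n^a' · (log n)^b' iff a > a', or (a = a' and b > b'). Ranking the 3 terms shows the dominant one is n^4 · (log n)^2. Hence f(n) ∈ Θ(n^4 · (log n)^2).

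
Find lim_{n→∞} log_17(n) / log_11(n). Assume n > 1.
lim = ln(11) / ln(17) = log_17(11)

Change of base: log_17(n) = ln n / ln 17 and log_11(n) = ln n / ln 11. The ratio is (ln n / ln 17) · (ln 11 / ln n) = ln 11 / ln 17, a constant independent of n. So the limit is ln 11 / ln 17 = log_17(11).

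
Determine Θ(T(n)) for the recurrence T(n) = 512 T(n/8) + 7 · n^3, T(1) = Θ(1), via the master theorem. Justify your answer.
T(n) = Θ(n^3 log n)

log_8 512 = 3, and f(n) = 7 · n^3 = Θ(n^(log_8 512)). This is Case 2 of the master theorem: T(n) = Θ(f(n) · log n) = Θ(n^3 log n).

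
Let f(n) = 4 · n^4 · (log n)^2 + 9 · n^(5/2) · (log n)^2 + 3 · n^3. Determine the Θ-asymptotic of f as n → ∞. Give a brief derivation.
f(n) ∈ Θ(n^4 · (log n)^2)

Compare the terms by growth order. For large n, n^a · (log n)^b dominates n^a' · (log n)^b' iff a > a', or (a = a' and b > b'). Ranking the 3 terms shows the dominant one is 4 · n^4 · (log n)^2. Hence f(n) ∈ Θ(n^4 · (log n)^2).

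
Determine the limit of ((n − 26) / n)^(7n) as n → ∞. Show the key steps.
lim = e^(−182)

Rewrite as (1 − 26/n)^(7n). By the standard limit (1 + x/n)^n → e^x, we have (1 − 26/n)^n → e^(−26), and raising to the 7th power gives e^(−182).
More precisely, ln[(1 − 26/n)^(7n)] = 7n · ln(1 − 26/n) = 7n · (-26/n + O(1/n^2)) = -182 + O(1/n) → -182.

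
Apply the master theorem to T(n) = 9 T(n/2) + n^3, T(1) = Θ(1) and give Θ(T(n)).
T(n) = Θ(n^(log_2 9))

Master theorem: compare f(n) = n^3 to n^(log_2 9) where log_2 9 ≈ 3.170. Since 3 < log_2 9, we have f(n) = O(n^(log_2 9 − ε)) for some ε > 0 — Case 1. Hence T(n) = Θ(n^(log_2 9)).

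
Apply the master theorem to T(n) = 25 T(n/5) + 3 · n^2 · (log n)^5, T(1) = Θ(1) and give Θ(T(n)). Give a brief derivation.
T(n) = Θ(n^2 · (log n)^6)

Here log_5 25 = 2 and f(n) = 3 · n^2 · (log n)^5 = Θ(n^(log_5 25) · (log n)^5). This is the extended Case 2 of the master theorem (f matches the critical exponent up to log factors), giving T(n) = Θ(n^(log_5 25) · (log n)^(5+1)) = Θ(n^2 · (log n)^6).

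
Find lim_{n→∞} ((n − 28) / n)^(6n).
lim = e^(−168)

Rewrite as (1 − 28/n)^(6n). By the standard limit (1 + x/n)^n → e^x, we have (1 − 28/n)^n → e^(−28), and raising to the 6th power gives e^(−168).
More precisely, ln[(1 − 28/n)^(6n)] = 6n · ln(1 − 28/n) = 6n · (-28/n + O(1/n^2)) = -168 + O(1/n) → -168.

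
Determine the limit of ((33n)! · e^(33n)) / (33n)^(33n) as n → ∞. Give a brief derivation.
lim = ∞

Stirling: (33n)! ~ sqrt(2π·33n) · (33n/e)^(33n). Hence
  (33n)! · e^(33n) / (33n)^(33n) ~ sqrt(2π·33n) = sqrt(2π·33) · sqrt(n) → ∞.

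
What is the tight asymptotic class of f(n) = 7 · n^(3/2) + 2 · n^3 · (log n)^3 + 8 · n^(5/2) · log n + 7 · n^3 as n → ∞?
f(n) ∈ Θ(n^3 · (log n)^3)

Compare the terms by growth order. For large n, n^a · (log n)^b dominates n^a' · (log n)^b' iff a > a', or (a = a' and b > b'). Ranking the 4 terms shows the dominant one is 2 · n^3 · (log n)^3. Hence f(n) ∈ Θ(n^3 · (log n)^3).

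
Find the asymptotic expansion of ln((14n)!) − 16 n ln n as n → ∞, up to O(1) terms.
ln((14n)!) − 16 n ln n = −2 n ln n + 14(ln 14 − 1) n + (1/2) ln(2π·14n) + O(1/n)

Stirling: ln((14n)!) = 14n ln(14n) − 14n + (1/2) ln(2π·14n) + O(1/n).
Expand 14n ln(14n) = 14n (ln n + ln 14) = 14n ln n + 14n ln 14.
Subtract 16n ln n: leading term is (14 − 16) n ln n = −2 n ln n. The next term is 14n ln 14 − 14n = 14(ln 14 − 1) n. Then the (1/2) ln(2π·14n) correction.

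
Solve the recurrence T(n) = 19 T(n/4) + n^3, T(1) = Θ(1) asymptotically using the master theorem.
T(n) = Θ(n^3)

log_4 19 ≈ 2.124. f(n) = n^3 dominates n^(log_4 19) since 3 > 2.124, and the regularity condition a·f(n/b) = 19·(n/4)^3 = (19/64)·n^3 ≤ c·f(n) holds with c = 19/64 ≈ 0.297 < 1. So this is Case 3: T(n) = Θ(f(n)) = Θ(n^3).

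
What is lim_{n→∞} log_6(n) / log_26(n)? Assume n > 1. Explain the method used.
lim = ln(26) / ln(6) = log_6(26)

Change of base: log_6(n) = ln n / ln 6 and log_26(n) = ln n / ln 26. The ratio is (ln n / ln 6) · (ln 26 / ln n) = ln 26 / ln 6, a constant independent of n. So the limit is ln 26 / ln 6 = log_6(26).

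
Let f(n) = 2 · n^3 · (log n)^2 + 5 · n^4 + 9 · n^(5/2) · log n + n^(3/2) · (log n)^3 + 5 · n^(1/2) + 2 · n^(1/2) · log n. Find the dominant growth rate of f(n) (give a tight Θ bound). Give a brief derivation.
f(n) ∈ Θ(n^4)

Compare the terms by growth order. For large n, n^a · (log n)^b dominates n^a' · (log n)^b' iff a > a', or (a = a' and b > b'). Ranking the 6 terms shows the dominant one is 5 · n^4. Hence f(n) ∈ Θ(n^4).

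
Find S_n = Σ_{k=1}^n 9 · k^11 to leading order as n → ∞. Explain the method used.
S_n ~ 3 · n^12 / 4

By integral comparison (Euler-Maclaurin), Σ_{k=1}^n 9 · k^11 = 9 · ∫_0^n x^11 dx + O(n^11) = 9 · n^12/12 = 3 · n^12 / 4 + O(n^11). (Equivalently, Faulhaber's formula gives the same leading term.)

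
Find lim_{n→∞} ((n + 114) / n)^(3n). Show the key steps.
lim = e^342

Rewrite as (1 + 114/n)^(3n). By the standard limit (1 + x/n)^n → e^x, we have (1 + 114/n)^n → e^114, and raising to the 3rd power gives e^342.
More precisely, ln[(1 + 114/n)^(3n)] = 3n · ln(1 + 114/n) = 3n · (114/n + O(1/n^2)) = 342 + O(1/n) → 342.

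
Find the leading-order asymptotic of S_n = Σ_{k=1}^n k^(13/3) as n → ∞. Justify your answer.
S_n ~ (3/16) · n^(16/3)

Integral comparison: Σ_{k=1}^n k^(13/3) = ∫_0^n x^(13/3) dx + O(n^(13/3)). The integral is n^(1 + 13/3) / (1 + 13/3) = n^((13+3)/3) / ((13+3)/3) = (3/16) · n^(16/3).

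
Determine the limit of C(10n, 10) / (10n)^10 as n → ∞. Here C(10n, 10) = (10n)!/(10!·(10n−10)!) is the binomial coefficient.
lim = 1/10! = 1/3628800

With N = 10n → ∞: C(N, 10) / N^10 = [N(N−1)…(N−9)] / (10! · N^10) = (1/10!) · 1 · (1 − 1/(10n)) · … · (1 − 9/(10n)). Each factor → 1 as N → ∞, so the limit is 1/10! = 1/3628800.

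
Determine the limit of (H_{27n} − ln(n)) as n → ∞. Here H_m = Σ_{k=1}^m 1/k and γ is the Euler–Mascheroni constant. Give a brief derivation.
lim = ln 27 + γ

By Euler-Maclaurin, H_m = ln m + γ + O(1/m). So
  H_{27n} − ln(n) = ln(27n) + γ − ln(n) + O(1/n)
                       = ln(27/1) + γ + O(1/n).
Hence the limit is ln(27/1) + γ.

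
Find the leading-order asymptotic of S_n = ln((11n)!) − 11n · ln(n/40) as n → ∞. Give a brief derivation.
S_n ~ 11n · (ln 440 − 1) + O(ln n)

Stirling: ln((11n)!) = 11n ln(11n) − 11n + O(ln n).
  S_n = 11n ln(11n) − 11n − 11n ln(n/40) + O(ln n)
      = 11n ln(11n) − 11n ln n + 11n ln 40 − 11n + O(ln n)
      = 11n ln 11 + 11n ln 40 − 11n + O(ln n)
      = 11n (ln 440 − 1) + O(ln n).
Numerically ln(440) − 1 ≈ 5.0868.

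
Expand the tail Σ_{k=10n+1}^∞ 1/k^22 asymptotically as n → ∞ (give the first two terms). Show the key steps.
Σ_{k>10n} 1/k^22 = 1/(21 · (10n)^21) − 1/(2 · (10n)^22) + O(1/(10n)^23)

Compare to the integral: ∫_{10n}^∞ x^(−22) dx = [−x^(−21)/21]_{10n}^∞ = 1/((22−1)·(10n)^21). The Euler-Maclaurin correction adds −f(10n)/2 = −1/(2·(10n)^22). Euler-Maclaurin then gives
  Σ_{k>10n} 1/k^22 = ∫_{10n}^∞ dx/x^22 − 1/(2·(10n)^22) + O(1/(10n)^23).
(Equivalently this is ζ(22) − Σ_{k≤10n} 1/k^22.)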